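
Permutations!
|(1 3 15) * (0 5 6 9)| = 12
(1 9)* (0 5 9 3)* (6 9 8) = (0 5 8 6 9 1 3) = [5, 3, 2, 0, 4, 8, 9, 7, 6, 1]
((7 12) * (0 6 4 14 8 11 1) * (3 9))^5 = (0 11 14 6 1 8 4)(3 9)(7 12) = [11, 8, 2, 9, 0, 5, 1, 12, 4, 3, 10, 14, 7, 13, 6]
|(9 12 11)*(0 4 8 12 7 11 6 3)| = |(0 4 8 12 6 3)(7 11 9)| = 6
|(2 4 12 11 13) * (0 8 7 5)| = |(0 8 7 5)(2 4 12 11 13)| = 20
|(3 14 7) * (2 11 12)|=|(2 11 12)(3 14 7)|=3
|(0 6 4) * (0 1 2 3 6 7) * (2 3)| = 4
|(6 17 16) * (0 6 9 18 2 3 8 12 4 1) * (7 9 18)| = |(0 6 17 16 18 2 3 8 12 4 1)(7 9)| = 22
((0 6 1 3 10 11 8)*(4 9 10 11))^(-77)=(0 6 1 3 11 8)(4 9 10)=[6, 3, 2, 11, 9, 5, 1, 7, 0, 10, 4, 8]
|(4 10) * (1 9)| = |(1 9)(4 10)| = 2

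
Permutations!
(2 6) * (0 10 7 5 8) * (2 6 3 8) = (0 10 7 5 2 3 8) = [10, 1, 3, 8, 4, 2, 6, 5, 0, 9, 7]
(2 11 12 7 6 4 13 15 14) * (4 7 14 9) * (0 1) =(0 1)(2 11 12 14)(4 13 15 9)(6 7) =[1, 0, 11, 3, 13, 5, 7, 6, 8, 4, 10, 12, 14, 15, 2, 9]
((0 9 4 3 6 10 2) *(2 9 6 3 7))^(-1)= (0 2 7 4 9 10 6)= [2, 1, 7, 3, 9, 5, 0, 4, 8, 10, 6]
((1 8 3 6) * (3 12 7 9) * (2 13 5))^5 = [0, 3, 5, 7, 4, 13, 9, 8, 6, 12, 10, 11, 1, 2] = (1 3 7 8 6 9 12)(2 5 13)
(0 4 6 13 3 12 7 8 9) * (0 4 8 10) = (0 8 9 4 6 13 3 12 7 10) = [8, 1, 2, 12, 6, 5, 13, 10, 9, 4, 0, 11, 7, 3]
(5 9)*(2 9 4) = (2 9 5 4) = [0, 1, 9, 3, 2, 4, 6, 7, 8, 5]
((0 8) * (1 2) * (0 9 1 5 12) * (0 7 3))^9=(12)=[0, 1, 2, 3, 4, 5, 6, 7, 8, 9, 10, 11, 12]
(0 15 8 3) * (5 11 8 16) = (0 15 16 5 11 8 3) = [15, 1, 2, 0, 4, 11, 6, 7, 3, 9, 10, 8, 12, 13, 14, 16, 5]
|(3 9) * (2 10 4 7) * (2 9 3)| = |(2 10 4 7 9)| = 5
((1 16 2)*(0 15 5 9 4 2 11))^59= (0 2 15 1 5 16 9 11 4)= [2, 5, 15, 3, 0, 16, 6, 7, 8, 11, 10, 4, 12, 13, 14, 1, 9]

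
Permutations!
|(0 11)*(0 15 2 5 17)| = |(0 11 15 2 5 17)| = 6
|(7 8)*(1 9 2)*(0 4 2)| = |(0 4 2 1 9)(7 8)| = 10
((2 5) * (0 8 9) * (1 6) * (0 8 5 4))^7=(0 4 2 5)(1 6)(8 9)=[4, 6, 5, 3, 2, 0, 1, 7, 9, 8]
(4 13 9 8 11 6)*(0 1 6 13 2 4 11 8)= [1, 6, 4, 3, 2, 5, 11, 7, 8, 0, 10, 13, 12, 9]= (0 1 6 11 13 9)(2 4)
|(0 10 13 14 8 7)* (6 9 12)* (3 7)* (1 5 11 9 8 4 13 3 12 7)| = |(0 10 3 1 5 11 9 7)(4 13 14)(6 8 12)| = 24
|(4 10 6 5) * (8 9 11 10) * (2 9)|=8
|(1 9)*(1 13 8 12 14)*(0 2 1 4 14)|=14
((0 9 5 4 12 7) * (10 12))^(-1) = [7, 1, 2, 3, 5, 9, 6, 12, 8, 0, 4, 11, 10] = (0 7 12 10 4 5 9)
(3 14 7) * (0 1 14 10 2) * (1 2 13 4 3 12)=(0 2)(1 14 7 12)(3 10 13 4)=[2, 14, 0, 10, 3, 5, 6, 12, 8, 9, 13, 11, 1, 4, 7]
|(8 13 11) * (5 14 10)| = |(5 14 10)(8 13 11)| = 3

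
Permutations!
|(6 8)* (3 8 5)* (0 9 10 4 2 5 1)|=|(0 9 10 4 2 5 3 8 6 1)|=10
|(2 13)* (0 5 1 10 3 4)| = 6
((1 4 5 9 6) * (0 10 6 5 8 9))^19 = (0 1 9 10 4 5 6 8) = [1, 9, 2, 3, 5, 6, 8, 7, 0, 10, 4]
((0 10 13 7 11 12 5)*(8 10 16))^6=[11, 1, 2, 3, 4, 7, 6, 8, 5, 9, 0, 10, 13, 16, 14, 15, 12]=(0 11 10)(5 7 8)(12 13 16)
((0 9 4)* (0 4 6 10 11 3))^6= (11)= [0, 1, 2, 3, 4, 5, 6, 7, 8, 9, 10, 11]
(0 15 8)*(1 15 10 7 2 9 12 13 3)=(0 10 7 2 9 12 13 3 1 15 8)=[10, 15, 9, 1, 4, 5, 6, 2, 0, 12, 7, 11, 13, 3, 14, 8]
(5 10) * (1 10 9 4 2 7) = [0, 10, 7, 3, 2, 9, 6, 1, 8, 4, 5] = (1 10 5 9 4 2 7)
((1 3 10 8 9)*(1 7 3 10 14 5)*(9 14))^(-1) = (1 5 14 8 10)(3 7 9) = [0, 5, 2, 7, 4, 14, 6, 9, 10, 3, 1, 11, 12, 13, 8]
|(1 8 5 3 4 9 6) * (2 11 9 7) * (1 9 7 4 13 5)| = 6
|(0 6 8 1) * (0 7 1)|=|(0 6 8)(1 7)|=6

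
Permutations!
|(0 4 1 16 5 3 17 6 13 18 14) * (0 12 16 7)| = 36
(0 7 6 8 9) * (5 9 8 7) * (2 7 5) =[2, 1, 7, 3, 4, 9, 5, 6, 8, 0] =(0 2 7 6 5 9)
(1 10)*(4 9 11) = (1 10)(4 9 11) = [0, 10, 2, 3, 9, 5, 6, 7, 8, 11, 1, 4]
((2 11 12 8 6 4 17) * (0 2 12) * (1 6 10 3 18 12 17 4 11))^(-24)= (0 2 1 6 11)(3 18 12 8 10)= [2, 6, 1, 18, 4, 5, 11, 7, 10, 9, 3, 0, 8, 13, 14, 15, 16, 17, 12]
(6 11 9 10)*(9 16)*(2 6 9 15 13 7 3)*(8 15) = (2 6 11 16 8 15 13 7 3)(9 10) = [0, 1, 6, 2, 4, 5, 11, 3, 15, 10, 9, 16, 12, 7, 14, 13, 8]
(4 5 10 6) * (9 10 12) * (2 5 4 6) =(2 5 12 9 10) =[0, 1, 5, 3, 4, 12, 6, 7, 8, 10, 2, 11, 9]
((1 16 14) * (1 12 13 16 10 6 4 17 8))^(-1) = [0, 8, 2, 3, 6, 5, 10, 7, 17, 9, 1, 11, 14, 12, 16, 15, 13, 4] = (1 8 17 4 6 10)(12 14 16 13)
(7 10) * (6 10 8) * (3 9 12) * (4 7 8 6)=[0, 1, 2, 9, 7, 5, 10, 6, 4, 12, 8, 11, 3]=(3 9 12)(4 7 6 10 8)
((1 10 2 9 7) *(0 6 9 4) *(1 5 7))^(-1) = (0 4 2 10 1 9 6)(5 7) = [4, 9, 10, 3, 2, 7, 0, 5, 8, 6, 1]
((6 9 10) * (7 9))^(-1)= [0, 1, 2, 3, 4, 5, 10, 6, 8, 7, 9]= (6 10 9 7)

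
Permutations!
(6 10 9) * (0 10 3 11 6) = (0 10 9)(3 11 6) = [10, 1, 2, 11, 4, 5, 3, 7, 8, 0, 9, 6]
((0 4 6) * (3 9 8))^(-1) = (0 6 4)(3 8 9) = [6, 1, 2, 8, 0, 5, 4, 7, 9, 3]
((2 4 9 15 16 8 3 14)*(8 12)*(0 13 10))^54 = [0, 1, 2, 3, 4, 5, 6, 7, 8, 9, 10, 11, 12, 13, 14, 15, 16] = (16)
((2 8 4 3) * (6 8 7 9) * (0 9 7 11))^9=[9, 1, 11, 2, 3, 5, 8, 7, 4, 6, 10, 0]=(0 9 6 8 4 3 2 11)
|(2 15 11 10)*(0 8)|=|(0 8)(2 15 11 10)|=4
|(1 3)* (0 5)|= 2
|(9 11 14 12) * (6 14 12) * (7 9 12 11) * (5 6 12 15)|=10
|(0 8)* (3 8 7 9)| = 5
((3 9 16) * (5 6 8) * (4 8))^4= (3 9 16)= [0, 1, 2, 9, 4, 5, 6, 7, 8, 16, 10, 11, 12, 13, 14, 15, 3]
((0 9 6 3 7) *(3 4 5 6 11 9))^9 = (9 11) = [0, 1, 2, 3, 4, 5, 6, 7, 8, 11, 10, 9]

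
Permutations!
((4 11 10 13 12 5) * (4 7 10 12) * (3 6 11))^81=(13)=[0, 1, 2, 3, 4, 5, 6, 7, 8, 9, 10, 11, 12, 13]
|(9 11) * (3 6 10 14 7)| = |(3 6 10 14 7)(9 11)| = 10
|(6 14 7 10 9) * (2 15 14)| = 7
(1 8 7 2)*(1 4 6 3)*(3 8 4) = [0, 4, 3, 1, 6, 5, 8, 2, 7] = (1 4 6 8 7 2 3)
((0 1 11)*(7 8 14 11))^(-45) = (0 8)(1 14)(7 11) = [8, 14, 2, 3, 4, 5, 6, 11, 0, 9, 10, 7, 12, 13, 1]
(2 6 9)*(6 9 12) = (2 9)(6 12) = [0, 1, 9, 3, 4, 5, 12, 7, 8, 2, 10, 11, 6]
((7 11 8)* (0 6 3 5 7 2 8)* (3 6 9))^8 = (0 3 7)(5 11 9) = [3, 1, 2, 7, 4, 11, 6, 0, 8, 5, 10, 9]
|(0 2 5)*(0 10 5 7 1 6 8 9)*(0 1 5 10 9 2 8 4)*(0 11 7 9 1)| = 12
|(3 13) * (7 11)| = 2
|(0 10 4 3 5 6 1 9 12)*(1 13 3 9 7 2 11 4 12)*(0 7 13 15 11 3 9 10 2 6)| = 84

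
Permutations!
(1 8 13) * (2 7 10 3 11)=[0, 8, 7, 11, 4, 5, 6, 10, 13, 9, 3, 2, 12, 1]=(1 8 13)(2 7 10 3 11)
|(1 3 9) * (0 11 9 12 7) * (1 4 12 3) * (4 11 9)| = 6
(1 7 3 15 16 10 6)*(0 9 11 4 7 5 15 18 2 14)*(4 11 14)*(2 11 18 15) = (0 9 14)(1 5 2 4 7 3 15 16 10 6)(11 18) = [9, 5, 4, 15, 7, 2, 1, 3, 8, 14, 6, 18, 12, 13, 0, 16, 10, 17, 11]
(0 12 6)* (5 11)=(0 12 6)(5 11)=[12, 1, 2, 3, 4, 11, 0, 7, 8, 9, 10, 5, 6]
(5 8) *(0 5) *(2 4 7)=(0 5 8)(2 4 7)=[5, 1, 4, 3, 7, 8, 6, 2, 0]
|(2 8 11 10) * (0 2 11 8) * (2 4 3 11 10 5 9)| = |(0 4 3 11 5 9 2)| = 7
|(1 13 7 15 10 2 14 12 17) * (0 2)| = 10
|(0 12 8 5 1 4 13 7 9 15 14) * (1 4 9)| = 11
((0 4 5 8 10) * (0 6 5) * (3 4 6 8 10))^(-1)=(0 4 3 8 10 5 6)=[4, 1, 2, 8, 3, 6, 0, 7, 10, 9, 5]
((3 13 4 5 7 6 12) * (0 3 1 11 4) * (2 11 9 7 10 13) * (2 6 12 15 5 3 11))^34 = [10, 7, 2, 11, 0, 6, 4, 1, 8, 12, 15, 13, 9, 5, 14, 3] = (0 10 15 3 11 13 5 6 4)(1 7)(9 12)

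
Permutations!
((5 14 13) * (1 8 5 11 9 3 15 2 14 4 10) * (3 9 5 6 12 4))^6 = (2 15 3 5 11 13 14) = [0, 1, 15, 5, 4, 11, 6, 7, 8, 9, 10, 13, 12, 14, 2, 3]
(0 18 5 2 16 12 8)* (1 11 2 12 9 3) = [18, 11, 16, 1, 4, 12, 6, 7, 0, 3, 10, 2, 8, 13, 14, 15, 9, 17, 5] = (0 18 5 12 8)(1 11 2 16 9 3)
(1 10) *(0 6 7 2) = (0 6 7 2)(1 10) = [6, 10, 0, 3, 4, 5, 7, 2, 8, 9, 1]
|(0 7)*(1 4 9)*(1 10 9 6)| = |(0 7)(1 4 6)(9 10)| = 6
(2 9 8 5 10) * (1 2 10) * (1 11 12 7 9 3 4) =(1 2 3 4)(5 11 12 7 9 8) =[0, 2, 3, 4, 1, 11, 6, 9, 5, 8, 10, 12, 7]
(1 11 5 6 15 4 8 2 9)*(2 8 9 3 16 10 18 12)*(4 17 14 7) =[0, 11, 3, 16, 9, 6, 15, 4, 8, 1, 18, 5, 2, 13, 7, 17, 10, 14, 12] =(1 11 5 6 15 17 14 7 4 9)(2 3 16 10 18 12)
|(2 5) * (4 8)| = 2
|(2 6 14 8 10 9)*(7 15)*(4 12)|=|(2 6 14 8 10 9)(4 12)(7 15)|=6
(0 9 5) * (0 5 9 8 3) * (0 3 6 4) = (9)(0 8 6 4) = [8, 1, 2, 3, 0, 5, 4, 7, 6, 9]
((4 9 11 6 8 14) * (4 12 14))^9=[0, 1, 2, 3, 8, 5, 11, 7, 6, 4, 10, 9, 14, 13, 12]=(4 8 6 11 9)(12 14)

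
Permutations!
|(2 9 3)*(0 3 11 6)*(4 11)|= 7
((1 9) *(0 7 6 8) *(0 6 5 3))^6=(9)(0 5)(3 7)=[5, 1, 2, 7, 4, 0, 6, 3, 8, 9]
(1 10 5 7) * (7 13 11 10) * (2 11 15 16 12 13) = [0, 7, 11, 3, 4, 2, 6, 1, 8, 9, 5, 10, 13, 15, 14, 16, 12] = (1 7)(2 11 10 5)(12 13 15 16)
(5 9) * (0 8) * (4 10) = [8, 1, 2, 3, 10, 9, 6, 7, 0, 5, 4] = (0 8)(4 10)(5 9)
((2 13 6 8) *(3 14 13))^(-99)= (2 13)(3 6)(8 14)= [0, 1, 13, 6, 4, 5, 3, 7, 14, 9, 10, 11, 12, 2, 8]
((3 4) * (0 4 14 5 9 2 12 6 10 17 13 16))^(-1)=[16, 1, 9, 4, 0, 14, 12, 7, 8, 5, 6, 11, 2, 17, 3, 15, 13, 10]=(0 16 13 17 10 6 12 2 9 5 14 3 4)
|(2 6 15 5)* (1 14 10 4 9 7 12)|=28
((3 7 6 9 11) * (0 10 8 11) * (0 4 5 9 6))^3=[11, 1, 2, 10, 4, 5, 6, 8, 7, 9, 3, 0]=(0 11)(3 10)(7 8)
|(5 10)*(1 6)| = |(1 6)(5 10)| = 2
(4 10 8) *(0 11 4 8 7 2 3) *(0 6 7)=(0 11 4 10)(2 3 6 7)=[11, 1, 3, 6, 10, 5, 7, 2, 8, 9, 0, 4]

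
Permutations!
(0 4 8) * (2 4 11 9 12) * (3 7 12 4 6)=(0 11 9 4 8)(2 6 3 7 12)=[11, 1, 6, 7, 8, 5, 3, 12, 0, 4, 10, 9, 2]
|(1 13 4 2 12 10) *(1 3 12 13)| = 3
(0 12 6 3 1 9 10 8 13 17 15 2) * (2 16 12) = (0 2)(1 9 10 8 13 17 15 16 12 6 3) = [2, 9, 0, 1, 4, 5, 3, 7, 13, 10, 8, 11, 6, 17, 14, 16, 12, 15]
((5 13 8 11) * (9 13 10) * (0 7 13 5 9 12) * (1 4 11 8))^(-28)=(0 13 4 9 10)(1 11 5 12 7)=[13, 11, 2, 3, 9, 12, 6, 1, 8, 10, 0, 5, 7, 4]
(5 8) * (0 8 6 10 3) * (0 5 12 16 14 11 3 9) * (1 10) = (0 8 12 16 14 11 3 5 6 1 10 9) = [8, 10, 2, 5, 4, 6, 1, 7, 12, 0, 9, 3, 16, 13, 11, 15, 14]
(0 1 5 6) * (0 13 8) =(0 1 5 6 13 8) =[1, 5, 2, 3, 4, 6, 13, 7, 0, 9, 10, 11, 12, 8]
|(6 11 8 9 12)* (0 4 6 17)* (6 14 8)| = 14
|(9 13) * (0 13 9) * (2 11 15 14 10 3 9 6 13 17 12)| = |(0 17 12 2 11 15 14 10 3 9 6 13)| = 12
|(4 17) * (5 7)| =|(4 17)(5 7)| =2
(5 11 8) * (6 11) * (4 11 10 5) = (4 11 8)(5 6 10) = [0, 1, 2, 3, 11, 6, 10, 7, 4, 9, 5, 8]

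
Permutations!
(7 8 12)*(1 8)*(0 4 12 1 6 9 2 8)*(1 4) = (0 1)(2 8 4 12 7 6 9) = [1, 0, 8, 3, 12, 5, 9, 6, 4, 2, 10, 11, 7]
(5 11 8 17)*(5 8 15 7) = (5 11 15 7)(8 17) = [0, 1, 2, 3, 4, 11, 6, 5, 17, 9, 10, 15, 12, 13, 14, 7, 16, 8]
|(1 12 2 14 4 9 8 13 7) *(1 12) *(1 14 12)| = 14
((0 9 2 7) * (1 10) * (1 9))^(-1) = (0 7 2 9 10 1) = [7, 0, 9, 3, 4, 5, 6, 2, 8, 10, 1]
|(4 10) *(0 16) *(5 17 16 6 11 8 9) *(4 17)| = |(0 6 11 8 9 5 4 10 17 16)| = 10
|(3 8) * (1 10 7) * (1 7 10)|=|(10)(3 8)|=2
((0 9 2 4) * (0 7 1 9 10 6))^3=(10)(1 4 9 7 2)=[0, 4, 1, 3, 9, 5, 6, 2, 8, 7, 10]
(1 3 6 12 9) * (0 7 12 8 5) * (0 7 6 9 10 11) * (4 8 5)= [6, 3, 2, 9, 8, 7, 5, 12, 4, 1, 11, 0, 10]= (0 6 5 7 12 10 11)(1 3 9)(4 8)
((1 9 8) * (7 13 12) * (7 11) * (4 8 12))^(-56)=(13)=[0, 1, 2, 3, 4, 5, 6, 7, 8, 9, 10, 11, 12, 13]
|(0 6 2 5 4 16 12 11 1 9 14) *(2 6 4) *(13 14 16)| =|(0 4 13 14)(1 9 16 12 11)(2 5)| =20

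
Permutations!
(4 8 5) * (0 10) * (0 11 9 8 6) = (0 10 11 9 8 5 4 6) = [10, 1, 2, 3, 6, 4, 0, 7, 5, 8, 11, 9]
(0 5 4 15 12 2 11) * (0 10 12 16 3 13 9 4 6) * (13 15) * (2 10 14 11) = (0 5 6)(3 15 16)(4 13 9)(10 12)(11 14) = [5, 1, 2, 15, 13, 6, 0, 7, 8, 4, 12, 14, 10, 9, 11, 16, 3]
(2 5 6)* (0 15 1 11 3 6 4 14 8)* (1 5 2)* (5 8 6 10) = [15, 11, 2, 10, 14, 4, 1, 7, 0, 9, 5, 3, 12, 13, 6, 8] = (0 15 8)(1 11 3 10 5 4 14 6)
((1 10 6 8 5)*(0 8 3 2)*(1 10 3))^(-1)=(0 2 3 1 6 10 5 8)=[2, 6, 3, 1, 4, 8, 10, 7, 0, 9, 5]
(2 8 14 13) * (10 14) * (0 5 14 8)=(0 5 14 13 2)(8 10)=[5, 1, 0, 3, 4, 14, 6, 7, 10, 9, 8, 11, 12, 2, 13]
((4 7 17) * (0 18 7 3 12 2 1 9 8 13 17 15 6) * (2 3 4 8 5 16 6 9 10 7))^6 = (0 15 18 9 2 5 1 16 10 6 7) = [15, 16, 5, 3, 4, 1, 7, 0, 8, 2, 6, 11, 12, 13, 14, 18, 10, 17, 9]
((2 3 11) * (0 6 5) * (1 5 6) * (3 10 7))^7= (0 1 5)(2 7 11 10 3)= [1, 5, 7, 2, 4, 0, 6, 11, 8, 9, 3, 10]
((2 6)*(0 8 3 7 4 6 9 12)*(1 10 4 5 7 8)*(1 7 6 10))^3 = (0 6 12 5 9 7 2)(3 8)(4 10) = [6, 1, 0, 8, 10, 9, 12, 2, 3, 7, 4, 11, 5]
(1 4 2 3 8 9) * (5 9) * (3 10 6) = (1 4 2 10 6 3 8 5 9) = [0, 4, 10, 8, 2, 9, 3, 7, 5, 1, 6]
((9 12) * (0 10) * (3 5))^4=(12)=[0, 1, 2, 3, 4, 5, 6, 7, 8, 9, 10, 11, 12]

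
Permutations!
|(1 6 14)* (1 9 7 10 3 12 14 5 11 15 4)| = |(1 6 5 11 15 4)(3 12 14 9 7 10)| = 6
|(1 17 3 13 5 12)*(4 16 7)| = |(1 17 3 13 5 12)(4 16 7)| = 6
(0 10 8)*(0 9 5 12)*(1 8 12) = (0 10 12)(1 8 9 5) = [10, 8, 2, 3, 4, 1, 6, 7, 9, 5, 12, 11, 0]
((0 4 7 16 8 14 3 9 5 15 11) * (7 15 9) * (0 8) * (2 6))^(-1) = (0 16 7 3 14 8 11 15 4)(2 6)(5 9) = [16, 1, 6, 14, 0, 9, 2, 3, 11, 5, 10, 15, 12, 13, 8, 4, 7]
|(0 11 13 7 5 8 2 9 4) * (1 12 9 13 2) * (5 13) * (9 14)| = 10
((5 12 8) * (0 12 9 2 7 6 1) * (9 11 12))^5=[1, 6, 9, 3, 4, 11, 7, 2, 5, 0, 10, 12, 8]=(0 1 6 7 2 9)(5 11 12 8)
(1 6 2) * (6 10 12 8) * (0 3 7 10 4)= (0 3 7 10 12 8 6 2 1 4)= [3, 4, 1, 7, 0, 5, 2, 10, 6, 9, 12, 11, 8]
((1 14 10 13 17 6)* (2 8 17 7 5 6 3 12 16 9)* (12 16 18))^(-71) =(1 6 5 7 13 10 14)(2 8 17 3 16 9)(12 18) =[0, 6, 8, 16, 4, 7, 5, 13, 17, 2, 14, 11, 18, 10, 1, 15, 9, 3, 12]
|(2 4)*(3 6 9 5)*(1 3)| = |(1 3 6 9 5)(2 4)| = 10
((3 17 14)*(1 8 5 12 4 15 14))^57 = (1 12 14)(3 8 4)(5 15 17) = [0, 12, 2, 8, 3, 15, 6, 7, 4, 9, 10, 11, 14, 13, 1, 17, 16, 5]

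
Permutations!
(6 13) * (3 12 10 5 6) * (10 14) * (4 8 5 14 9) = (3 12 9 4 8 5 6 13)(10 14) = [0, 1, 2, 12, 8, 6, 13, 7, 5, 4, 14, 11, 9, 3, 10]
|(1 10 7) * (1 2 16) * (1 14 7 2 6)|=|(1 10 2 16 14 7 6)|=7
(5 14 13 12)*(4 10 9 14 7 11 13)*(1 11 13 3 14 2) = (1 11 3 14 4 10 9 2)(5 7 13 12) = [0, 11, 1, 14, 10, 7, 6, 13, 8, 2, 9, 3, 5, 12, 4]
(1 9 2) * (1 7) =[0, 9, 7, 3, 4, 5, 6, 1, 8, 2] =(1 9 2 7)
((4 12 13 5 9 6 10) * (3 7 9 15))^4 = (3 10 5 9 12)(4 15 6 13 7) = [0, 1, 2, 10, 15, 9, 13, 4, 8, 12, 5, 11, 3, 7, 14, 6]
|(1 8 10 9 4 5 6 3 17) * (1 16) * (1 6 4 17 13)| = 18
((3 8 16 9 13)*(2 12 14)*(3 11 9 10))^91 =[0, 1, 12, 10, 4, 5, 6, 7, 3, 13, 16, 9, 14, 11, 2, 15, 8] =(2 12 14)(3 10 16 8)(9 13 11)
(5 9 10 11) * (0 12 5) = (0 12 5 9 10 11) = [12, 1, 2, 3, 4, 9, 6, 7, 8, 10, 11, 0, 5]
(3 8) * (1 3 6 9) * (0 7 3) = (0 7 3 8 6 9 1) = [7, 0, 2, 8, 4, 5, 9, 3, 6, 1]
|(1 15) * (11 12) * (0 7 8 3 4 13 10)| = 14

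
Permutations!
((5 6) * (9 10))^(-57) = (5 6)(9 10) = [0, 1, 2, 3, 4, 6, 5, 7, 8, 10, 9]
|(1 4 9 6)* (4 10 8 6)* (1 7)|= |(1 10 8 6 7)(4 9)|= 10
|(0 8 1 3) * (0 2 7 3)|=|(0 8 1)(2 7 3)|=3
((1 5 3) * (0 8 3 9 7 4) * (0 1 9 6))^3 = (0 9 1)(3 4 6)(5 8 7) = [9, 0, 2, 4, 6, 8, 3, 5, 7, 1]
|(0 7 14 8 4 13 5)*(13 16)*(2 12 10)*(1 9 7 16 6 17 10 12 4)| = |(0 16 13 5)(1 9 7 14 8)(2 4 6 17 10)| = 20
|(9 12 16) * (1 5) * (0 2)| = 6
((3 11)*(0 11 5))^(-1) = (0 5 3 11) = [5, 1, 2, 11, 4, 3, 6, 7, 8, 9, 10, 0]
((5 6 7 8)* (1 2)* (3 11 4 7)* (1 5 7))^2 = (1 5 3 4 2 6 11) = [0, 5, 6, 4, 2, 3, 11, 7, 8, 9, 10, 1]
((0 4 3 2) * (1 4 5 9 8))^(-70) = [9, 3, 5, 0, 2, 8, 6, 7, 4, 1] = (0 9 1 3)(2 5 8 4)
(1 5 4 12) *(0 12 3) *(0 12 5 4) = [5, 4, 2, 12, 3, 0, 6, 7, 8, 9, 10, 11, 1] = (0 5)(1 4 3 12)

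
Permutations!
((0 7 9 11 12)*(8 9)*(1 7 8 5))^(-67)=[11, 5, 2, 3, 4, 7, 6, 1, 12, 0, 10, 8, 9]=(0 11 8 12 9)(1 5 7)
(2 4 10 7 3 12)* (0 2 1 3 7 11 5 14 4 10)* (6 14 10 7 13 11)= (0 2 7 13 11 5 10 6 14 4)(1 3 12)= [2, 3, 7, 12, 0, 10, 14, 13, 8, 9, 6, 5, 1, 11, 4]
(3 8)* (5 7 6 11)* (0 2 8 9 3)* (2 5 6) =(0 5 7 2 8)(3 9)(6 11) =[5, 1, 8, 9, 4, 7, 11, 2, 0, 3, 10, 6]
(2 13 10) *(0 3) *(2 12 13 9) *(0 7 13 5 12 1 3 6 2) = [6, 3, 9, 7, 4, 12, 2, 13, 8, 0, 1, 11, 5, 10] = (0 6 2 9)(1 3 7 13 10)(5 12)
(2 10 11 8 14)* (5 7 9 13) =(2 10 11 8 14)(5 7 9 13) =[0, 1, 10, 3, 4, 7, 6, 9, 14, 13, 11, 8, 12, 5, 2]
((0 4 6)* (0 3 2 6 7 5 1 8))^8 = (0 7 1)(2 3 6)(4 5 8) = [7, 0, 3, 6, 5, 8, 2, 1, 4]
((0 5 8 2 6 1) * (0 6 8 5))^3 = (1 6)(2 8) = [0, 6, 8, 3, 4, 5, 1, 7, 2]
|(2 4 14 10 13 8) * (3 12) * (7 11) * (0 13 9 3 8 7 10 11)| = 9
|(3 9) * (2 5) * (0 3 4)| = 4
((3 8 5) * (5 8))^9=(8)(3 5)=[0, 1, 2, 5, 4, 3, 6, 7, 8]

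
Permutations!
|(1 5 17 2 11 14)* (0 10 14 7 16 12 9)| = 12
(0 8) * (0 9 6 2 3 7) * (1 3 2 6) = [8, 3, 2, 7, 4, 5, 6, 0, 9, 1] = (0 8 9 1 3 7)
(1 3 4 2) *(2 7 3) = (1 2)(3 4 7) = [0, 2, 1, 4, 7, 5, 6, 3]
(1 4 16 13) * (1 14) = (1 4 16 13 14) = [0, 4, 2, 3, 16, 5, 6, 7, 8, 9, 10, 11, 12, 14, 1, 15, 13]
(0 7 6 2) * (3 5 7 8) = (0 8 3 5 7 6 2) = [8, 1, 0, 5, 4, 7, 2, 6, 3]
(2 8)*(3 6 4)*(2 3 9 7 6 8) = [0, 1, 2, 8, 9, 5, 4, 6, 3, 7] = (3 8)(4 9 7 6)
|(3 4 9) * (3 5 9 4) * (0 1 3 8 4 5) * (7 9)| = |(0 1 3 8 4 5 7 9)| = 8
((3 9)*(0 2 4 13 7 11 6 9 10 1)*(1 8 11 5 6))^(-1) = (0 1 11 8 10 3 9 6 5 7 13 4 2) = [1, 11, 0, 9, 2, 7, 5, 13, 10, 6, 3, 8, 12, 4]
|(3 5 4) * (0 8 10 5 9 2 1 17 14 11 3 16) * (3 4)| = |(0 8 10 5 3 9 2 1 17 14 11 4 16)| = 13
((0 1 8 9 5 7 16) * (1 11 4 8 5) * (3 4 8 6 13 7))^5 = (0 5 7 9 6 11 3 16 1 13 8 4) = [5, 13, 2, 16, 0, 7, 11, 9, 4, 6, 10, 3, 12, 8, 14, 15, 1]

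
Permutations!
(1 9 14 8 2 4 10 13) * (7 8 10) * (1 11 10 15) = (1 9 14 15)(2 4 7 8)(10 13 11) = [0, 9, 4, 3, 7, 5, 6, 8, 2, 14, 13, 10, 12, 11, 15, 1]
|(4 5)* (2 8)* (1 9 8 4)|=|(1 9 8 2 4 5)|=6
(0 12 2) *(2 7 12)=(0 2)(7 12)=[2, 1, 0, 3, 4, 5, 6, 12, 8, 9, 10, 11, 7]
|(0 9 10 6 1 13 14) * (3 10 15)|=|(0 9 15 3 10 6 1 13 14)|=9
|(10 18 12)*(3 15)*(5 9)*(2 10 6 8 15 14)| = 18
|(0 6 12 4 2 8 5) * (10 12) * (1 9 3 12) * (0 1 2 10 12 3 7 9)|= |(0 6 12 4 10 2 8 5 1)(7 9)|= 18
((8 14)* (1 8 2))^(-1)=(1 2 14 8)=[0, 2, 14, 3, 4, 5, 6, 7, 1, 9, 10, 11, 12, 13, 8]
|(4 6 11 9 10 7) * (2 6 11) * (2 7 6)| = |(4 11 9 10 6 7)| = 6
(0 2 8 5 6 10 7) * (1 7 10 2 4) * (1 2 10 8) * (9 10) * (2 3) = [4, 7, 1, 2, 3, 6, 9, 0, 5, 10, 8] = (0 4 3 2 1 7)(5 6 9 10 8)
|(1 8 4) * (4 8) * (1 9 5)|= 4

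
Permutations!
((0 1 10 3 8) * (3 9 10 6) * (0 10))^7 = (10) = [0, 1, 2, 3, 4, 5, 6, 7, 8, 9, 10]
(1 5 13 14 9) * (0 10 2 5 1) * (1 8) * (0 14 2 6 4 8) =(0 10 6 4 8 1)(2 5 13)(9 14) =[10, 0, 5, 3, 8, 13, 4, 7, 1, 14, 6, 11, 12, 2, 9]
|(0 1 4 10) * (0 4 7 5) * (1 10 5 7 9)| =4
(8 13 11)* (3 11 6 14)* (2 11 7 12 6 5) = (2 11 8 13 5)(3 7 12 6 14) = [0, 1, 11, 7, 4, 2, 14, 12, 13, 9, 10, 8, 6, 5, 3]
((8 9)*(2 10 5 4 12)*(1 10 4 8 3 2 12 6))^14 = (12)(1 3 10 2 5 4 8 6 9) = [0, 3, 5, 10, 8, 4, 9, 7, 6, 1, 2, 11, 12]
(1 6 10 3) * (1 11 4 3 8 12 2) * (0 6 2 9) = (0 6 10 8 12 9)(1 2)(3 11 4) = [6, 2, 1, 11, 3, 5, 10, 7, 12, 0, 8, 4, 9]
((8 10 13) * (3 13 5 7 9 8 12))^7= (3 13 12)(5 9 10 7 8)= [0, 1, 2, 13, 4, 9, 6, 8, 5, 10, 7, 11, 3, 12]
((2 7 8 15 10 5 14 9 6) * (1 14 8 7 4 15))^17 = [0, 10, 14, 3, 9, 4, 1, 7, 15, 8, 2, 11, 12, 13, 5, 6] = (1 10 2 14 5 4 9 8 15 6)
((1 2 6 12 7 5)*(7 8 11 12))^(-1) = (1 5 7 6 2)(8 12 11) = [0, 5, 1, 3, 4, 7, 2, 6, 12, 9, 10, 8, 11]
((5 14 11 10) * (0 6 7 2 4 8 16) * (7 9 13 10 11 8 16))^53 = (0 5 4 13 7 6 14 16 10 2 9 8) = [5, 1, 9, 3, 13, 4, 14, 6, 0, 8, 2, 11, 12, 7, 16, 15, 10]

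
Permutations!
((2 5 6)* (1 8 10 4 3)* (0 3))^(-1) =(0 4 10 8 1 3)(2 6 5) =[4, 3, 6, 0, 10, 2, 5, 7, 1, 9, 8]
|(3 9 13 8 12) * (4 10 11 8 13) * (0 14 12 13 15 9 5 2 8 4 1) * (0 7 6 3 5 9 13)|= |(0 14 12 5 2 8)(1 7 6 3 9)(4 10 11)(13 15)|= 30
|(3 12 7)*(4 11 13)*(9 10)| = |(3 12 7)(4 11 13)(9 10)| = 6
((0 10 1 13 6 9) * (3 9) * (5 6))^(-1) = (0 9 3 6 5 13 1 10) = [9, 10, 2, 6, 4, 13, 5, 7, 8, 3, 0, 11, 12, 1]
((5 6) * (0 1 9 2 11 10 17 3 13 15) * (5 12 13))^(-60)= (0 10 12 9 3 15 11 6 1 17 13 2 5)= [10, 17, 5, 15, 4, 0, 1, 7, 8, 3, 12, 6, 9, 2, 14, 11, 16, 13]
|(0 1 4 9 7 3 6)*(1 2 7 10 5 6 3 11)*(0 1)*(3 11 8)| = 6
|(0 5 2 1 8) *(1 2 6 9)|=|(0 5 6 9 1 8)|=6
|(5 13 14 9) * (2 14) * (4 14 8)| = |(2 8 4 14 9 5 13)| = 7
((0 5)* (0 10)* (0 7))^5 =(0 5 10 7) =[5, 1, 2, 3, 4, 10, 6, 0, 8, 9, 7]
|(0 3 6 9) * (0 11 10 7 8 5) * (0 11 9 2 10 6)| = 14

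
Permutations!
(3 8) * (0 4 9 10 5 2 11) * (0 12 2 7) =[4, 1, 11, 8, 9, 7, 6, 0, 3, 10, 5, 12, 2] =(0 4 9 10 5 7)(2 11 12)(3 8)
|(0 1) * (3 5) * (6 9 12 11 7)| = |(0 1)(3 5)(6 9 12 11 7)| = 10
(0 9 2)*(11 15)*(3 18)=(0 9 2)(3 18)(11 15)=[9, 1, 0, 18, 4, 5, 6, 7, 8, 2, 10, 15, 12, 13, 14, 11, 16, 17, 3]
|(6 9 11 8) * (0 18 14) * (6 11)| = 6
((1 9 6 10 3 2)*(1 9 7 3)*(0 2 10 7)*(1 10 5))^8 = (10) = [0, 1, 2, 3, 4, 5, 6, 7, 8, 9, 10]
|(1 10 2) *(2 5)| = |(1 10 5 2)| = 4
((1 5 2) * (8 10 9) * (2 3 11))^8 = (1 11 5 2 3)(8 9 10) = [0, 11, 3, 1, 4, 2, 6, 7, 9, 10, 8, 5]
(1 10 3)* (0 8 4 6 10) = (0 8 4 6 10 3 1) = [8, 0, 2, 1, 6, 5, 10, 7, 4, 9, 3]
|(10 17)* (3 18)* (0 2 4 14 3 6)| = 14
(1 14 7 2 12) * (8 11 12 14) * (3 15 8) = (1 3 15 8 11 12)(2 14 7) = [0, 3, 14, 15, 4, 5, 6, 2, 11, 9, 10, 12, 1, 13, 7, 8]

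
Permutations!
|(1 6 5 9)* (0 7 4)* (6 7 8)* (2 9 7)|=|(0 8 6 5 7 4)(1 2 9)|=6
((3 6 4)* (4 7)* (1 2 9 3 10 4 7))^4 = [0, 6, 1, 9, 4, 5, 3, 7, 8, 2, 10] = (10)(1 6 3 9 2)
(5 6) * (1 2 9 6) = (1 2 9 6 5) = [0, 2, 9, 3, 4, 1, 5, 7, 8, 6]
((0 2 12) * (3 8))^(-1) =(0 12 2)(3 8) =[12, 1, 0, 8, 4, 5, 6, 7, 3, 9, 10, 11, 2]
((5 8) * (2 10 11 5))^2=(2 11 8 10 5)=[0, 1, 11, 3, 4, 2, 6, 7, 10, 9, 5, 8]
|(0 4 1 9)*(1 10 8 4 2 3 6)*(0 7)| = 21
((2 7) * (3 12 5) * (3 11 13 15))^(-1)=(2 7)(3 15 13 11 5 12)=[0, 1, 7, 15, 4, 12, 6, 2, 8, 9, 10, 5, 3, 11, 14, 13]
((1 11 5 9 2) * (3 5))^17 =(1 2 9 5 3 11) =[0, 2, 9, 11, 4, 3, 6, 7, 8, 5, 10, 1]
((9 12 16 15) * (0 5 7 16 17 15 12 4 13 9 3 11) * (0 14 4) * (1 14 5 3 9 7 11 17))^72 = (0 17 9 3 15)(1 4 7 12 14 13 16) = [17, 4, 2, 15, 7, 5, 6, 12, 8, 3, 10, 11, 14, 16, 13, 0, 1, 9]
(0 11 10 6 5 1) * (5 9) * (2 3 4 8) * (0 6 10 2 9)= [11, 6, 3, 4, 8, 1, 0, 7, 9, 5, 10, 2]= (0 11 2 3 4 8 9 5 1 6)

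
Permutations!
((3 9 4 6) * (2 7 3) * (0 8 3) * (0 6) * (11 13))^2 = (13)(0 3 4 8 9)(2 6 7) = [3, 1, 6, 4, 8, 5, 7, 2, 9, 0, 10, 11, 12, 13]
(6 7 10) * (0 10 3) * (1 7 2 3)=[10, 7, 3, 0, 4, 5, 2, 1, 8, 9, 6]=(0 10 6 2 3)(1 7)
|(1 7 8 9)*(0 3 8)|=|(0 3 8 9 1 7)|=6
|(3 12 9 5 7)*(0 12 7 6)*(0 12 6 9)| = |(0 6 12)(3 7)(5 9)| = 6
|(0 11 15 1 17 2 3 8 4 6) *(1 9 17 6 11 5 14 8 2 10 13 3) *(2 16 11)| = 8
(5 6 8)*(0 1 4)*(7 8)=(0 1 4)(5 6 7 8)=[1, 4, 2, 3, 0, 6, 7, 8, 5]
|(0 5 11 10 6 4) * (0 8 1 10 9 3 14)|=30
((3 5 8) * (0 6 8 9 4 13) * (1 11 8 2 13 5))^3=(0 13 2 6)(1 3 8 11)=[13, 3, 6, 8, 4, 5, 0, 7, 11, 9, 10, 1, 12, 2]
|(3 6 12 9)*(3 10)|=|(3 6 12 9 10)|=5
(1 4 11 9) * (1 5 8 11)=[0, 4, 2, 3, 1, 8, 6, 7, 11, 5, 10, 9]=(1 4)(5 8 11 9)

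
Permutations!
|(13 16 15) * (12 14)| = 6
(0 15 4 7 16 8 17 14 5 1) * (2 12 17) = (0 15 4 7 16 8 2 12 17 14 5 1) = [15, 0, 12, 3, 7, 1, 6, 16, 2, 9, 10, 11, 17, 13, 5, 4, 8, 14]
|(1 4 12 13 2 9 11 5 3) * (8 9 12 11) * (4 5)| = |(1 5 3)(2 12 13)(4 11)(8 9)| = 6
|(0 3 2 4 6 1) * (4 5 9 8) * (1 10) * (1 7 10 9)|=20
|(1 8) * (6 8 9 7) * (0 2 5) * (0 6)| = |(0 2 5 6 8 1 9 7)| = 8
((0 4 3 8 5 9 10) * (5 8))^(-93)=(0 5)(3 10)(4 9)=[5, 1, 2, 10, 9, 0, 6, 7, 8, 4, 3]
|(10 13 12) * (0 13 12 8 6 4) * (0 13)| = 4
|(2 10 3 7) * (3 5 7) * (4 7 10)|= 6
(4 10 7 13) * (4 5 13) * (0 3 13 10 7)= (0 3 13 5 10)(4 7)= [3, 1, 2, 13, 7, 10, 6, 4, 8, 9, 0, 11, 12, 5]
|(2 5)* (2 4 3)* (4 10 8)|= 6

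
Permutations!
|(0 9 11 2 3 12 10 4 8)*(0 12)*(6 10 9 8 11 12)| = 8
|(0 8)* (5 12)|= |(0 8)(5 12)|= 2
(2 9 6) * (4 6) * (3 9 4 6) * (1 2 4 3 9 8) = [0, 2, 3, 8, 9, 5, 4, 7, 1, 6] = (1 2 3 8)(4 9 6)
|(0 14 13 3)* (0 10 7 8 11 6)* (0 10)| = 20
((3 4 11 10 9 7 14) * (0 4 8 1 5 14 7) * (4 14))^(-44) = (0 4 3 10 1)(5 14 11 8 9) = [4, 0, 2, 10, 3, 14, 6, 7, 9, 5, 1, 8, 12, 13, 11]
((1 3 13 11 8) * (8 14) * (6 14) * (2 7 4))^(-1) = (1 8 14 6 11 13 3)(2 4 7) = [0, 8, 4, 1, 7, 5, 11, 2, 14, 9, 10, 13, 12, 3, 6]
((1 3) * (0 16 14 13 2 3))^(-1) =(0 1 3 2 13 14 16) =[1, 3, 13, 2, 4, 5, 6, 7, 8, 9, 10, 11, 12, 14, 16, 15, 0]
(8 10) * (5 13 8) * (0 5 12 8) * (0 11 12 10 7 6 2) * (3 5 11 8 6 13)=(0 11 12 6 2)(3 5)(7 13 8)=[11, 1, 0, 5, 4, 3, 2, 13, 7, 9, 10, 12, 6, 8]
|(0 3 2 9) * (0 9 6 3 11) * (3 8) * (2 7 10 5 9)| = 8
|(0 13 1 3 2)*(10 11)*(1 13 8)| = 10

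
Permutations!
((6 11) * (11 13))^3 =(13) =[0, 1, 2, 3, 4, 5, 6, 7, 8, 9, 10, 11, 12, 13]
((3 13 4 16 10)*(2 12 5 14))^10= (16)(2 5)(12 14)= [0, 1, 5, 3, 4, 2, 6, 7, 8, 9, 10, 11, 14, 13, 12, 15, 16]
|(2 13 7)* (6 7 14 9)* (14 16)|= |(2 13 16 14 9 6 7)|= 7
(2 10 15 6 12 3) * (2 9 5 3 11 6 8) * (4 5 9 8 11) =[0, 1, 10, 8, 5, 3, 12, 7, 2, 9, 15, 6, 4, 13, 14, 11] =(2 10 15 11 6 12 4 5 3 8)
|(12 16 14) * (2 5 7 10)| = |(2 5 7 10)(12 16 14)| = 12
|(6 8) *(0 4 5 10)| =|(0 4 5 10)(6 8)| =4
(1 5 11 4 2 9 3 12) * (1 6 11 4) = (1 5 4 2 9 3 12 6 11) = [0, 5, 9, 12, 2, 4, 11, 7, 8, 3, 10, 1, 6]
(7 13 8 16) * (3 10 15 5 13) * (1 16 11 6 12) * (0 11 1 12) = (0 11 6)(1 16 7 3 10 15 5 13 8) = [11, 16, 2, 10, 4, 13, 0, 3, 1, 9, 15, 6, 12, 8, 14, 5, 7]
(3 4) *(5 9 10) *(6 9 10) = [0, 1, 2, 4, 3, 10, 9, 7, 8, 6, 5] = (3 4)(5 10)(6 9)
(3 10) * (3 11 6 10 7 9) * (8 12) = [0, 1, 2, 7, 4, 5, 10, 9, 12, 3, 11, 6, 8] = (3 7 9)(6 10 11)(8 12)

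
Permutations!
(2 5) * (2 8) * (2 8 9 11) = (2 5 9 11) = [0, 1, 5, 3, 4, 9, 6, 7, 8, 11, 10, 2]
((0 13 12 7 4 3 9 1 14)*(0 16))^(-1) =(0 16 14 1 9 3 4 7 12 13) =[16, 9, 2, 4, 7, 5, 6, 12, 8, 3, 10, 11, 13, 0, 1, 15, 14]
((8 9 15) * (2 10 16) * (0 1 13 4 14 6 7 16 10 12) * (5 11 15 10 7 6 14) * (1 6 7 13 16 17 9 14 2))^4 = [9, 1, 7, 3, 8, 14, 10, 13, 0, 5, 11, 2, 17, 15, 6, 12, 16, 4] = (0 9 5 14 6 10 11 2 7 13 15 12 17 4 8)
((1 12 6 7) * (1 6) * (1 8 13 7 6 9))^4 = [0, 7, 2, 3, 4, 5, 6, 8, 1, 13, 10, 11, 9, 12] = (1 7 8)(9 13 12)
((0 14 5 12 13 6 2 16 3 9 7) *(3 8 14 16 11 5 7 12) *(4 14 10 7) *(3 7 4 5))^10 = [8, 1, 9, 13, 5, 0, 3, 16, 4, 6, 14, 12, 2, 11, 7, 15, 10] = (0 8 4 5)(2 9 6 3 13 11 12)(7 16 10 14)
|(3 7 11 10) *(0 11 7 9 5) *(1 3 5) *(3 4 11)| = 8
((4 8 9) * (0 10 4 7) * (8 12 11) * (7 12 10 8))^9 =(0 12)(4 10)(7 9)(8 11) =[12, 1, 2, 3, 10, 5, 6, 9, 11, 7, 4, 8, 0]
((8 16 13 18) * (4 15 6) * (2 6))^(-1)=(2 15 4 6)(8 18 13 16)=[0, 1, 15, 3, 6, 5, 2, 7, 18, 9, 10, 11, 12, 16, 14, 4, 8, 17, 13]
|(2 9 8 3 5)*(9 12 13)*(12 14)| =8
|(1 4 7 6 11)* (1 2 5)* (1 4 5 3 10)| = |(1 5 4 7 6 11 2 3 10)| = 9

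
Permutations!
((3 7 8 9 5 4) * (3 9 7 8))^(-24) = [0, 1, 2, 3, 4, 5, 6, 7, 8, 9] = (9)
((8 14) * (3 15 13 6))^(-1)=[0, 1, 2, 6, 4, 5, 13, 7, 14, 9, 10, 11, 12, 15, 8, 3]=(3 6 13 15)(8 14)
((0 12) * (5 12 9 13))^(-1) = (0 12 5 13 9) = [12, 1, 2, 3, 4, 13, 6, 7, 8, 0, 10, 11, 5, 9]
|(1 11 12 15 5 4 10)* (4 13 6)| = 9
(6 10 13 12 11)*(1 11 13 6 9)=[0, 11, 2, 3, 4, 5, 10, 7, 8, 1, 6, 9, 13, 12]=(1 11 9)(6 10)(12 13)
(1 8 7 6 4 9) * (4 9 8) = (1 4 8 7 6 9) = [0, 4, 2, 3, 8, 5, 9, 6, 7, 1]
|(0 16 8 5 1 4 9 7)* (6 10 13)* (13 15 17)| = |(0 16 8 5 1 4 9 7)(6 10 15 17 13)| = 40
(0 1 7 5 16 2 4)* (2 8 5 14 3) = (0 1 7 14 3 2 4)(5 16 8) = [1, 7, 4, 2, 0, 16, 6, 14, 5, 9, 10, 11, 12, 13, 3, 15, 8]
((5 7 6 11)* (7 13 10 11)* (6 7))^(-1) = [0, 1, 2, 3, 4, 11, 6, 7, 8, 9, 13, 10, 12, 5] = (5 11 10 13)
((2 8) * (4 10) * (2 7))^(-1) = (2 7 8)(4 10) = [0, 1, 7, 3, 10, 5, 6, 8, 2, 9, 4]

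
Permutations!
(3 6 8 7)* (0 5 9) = (0 5 9)(3 6 8 7) = [5, 1, 2, 6, 4, 9, 8, 3, 7, 0]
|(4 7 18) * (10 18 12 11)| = 6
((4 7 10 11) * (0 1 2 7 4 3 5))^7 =(0 5 3 11 10 7 2 1) =[5, 0, 1, 11, 4, 3, 6, 2, 8, 9, 7, 10]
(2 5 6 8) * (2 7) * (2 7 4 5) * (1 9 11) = (1 9 11)(4 5 6 8) = [0, 9, 2, 3, 5, 6, 8, 7, 4, 11, 10, 1]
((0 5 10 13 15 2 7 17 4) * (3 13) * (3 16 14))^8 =(0 2 14)(3 5 7)(4 15 16)(10 17 13) =[2, 1, 14, 5, 15, 7, 6, 3, 8, 9, 17, 11, 12, 10, 0, 16, 4, 13]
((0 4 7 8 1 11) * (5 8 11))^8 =[0, 8, 2, 3, 4, 1, 6, 7, 5, 9, 10, 11] =(11)(1 8 5)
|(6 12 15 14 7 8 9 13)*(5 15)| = 9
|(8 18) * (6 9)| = |(6 9)(8 18)| = 2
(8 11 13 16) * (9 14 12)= (8 11 13 16)(9 14 12)= [0, 1, 2, 3, 4, 5, 6, 7, 11, 14, 10, 13, 9, 16, 12, 15, 8]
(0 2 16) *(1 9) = (0 2 16)(1 9) = [2, 9, 16, 3, 4, 5, 6, 7, 8, 1, 10, 11, 12, 13, 14, 15, 0]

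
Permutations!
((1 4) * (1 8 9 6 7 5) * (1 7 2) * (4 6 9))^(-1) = (9)(1 2 6)(4 8)(5 7) = [0, 2, 6, 3, 8, 7, 1, 5, 4, 9]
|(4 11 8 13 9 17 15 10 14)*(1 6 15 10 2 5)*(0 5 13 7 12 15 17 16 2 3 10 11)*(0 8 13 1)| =|(0 5)(1 6 17 11 13 9 16 2)(3 10 14 4 8 7 12 15)| =8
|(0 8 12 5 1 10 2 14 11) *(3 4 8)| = |(0 3 4 8 12 5 1 10 2 14 11)| = 11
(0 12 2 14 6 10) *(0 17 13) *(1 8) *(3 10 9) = (0 12 2 14 6 9 3 10 17 13)(1 8) = [12, 8, 14, 10, 4, 5, 9, 7, 1, 3, 17, 11, 2, 0, 6, 15, 16, 13]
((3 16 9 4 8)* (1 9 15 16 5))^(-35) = (1 9 4 8 3 5)(15 16) = [0, 9, 2, 5, 8, 1, 6, 7, 3, 4, 10, 11, 12, 13, 14, 16, 15]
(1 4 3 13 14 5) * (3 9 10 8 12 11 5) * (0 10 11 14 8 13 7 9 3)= (0 10 13 8 12 14)(1 4 3 7 9 11 5)= [10, 4, 2, 7, 3, 1, 6, 9, 12, 11, 13, 5, 14, 8, 0]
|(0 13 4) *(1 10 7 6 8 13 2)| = 9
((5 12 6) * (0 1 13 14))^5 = [1, 13, 2, 3, 4, 6, 12, 7, 8, 9, 10, 11, 5, 14, 0] = (0 1 13 14)(5 6 12)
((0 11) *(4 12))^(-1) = [11, 1, 2, 3, 12, 5, 6, 7, 8, 9, 10, 0, 4] = (0 11)(4 12)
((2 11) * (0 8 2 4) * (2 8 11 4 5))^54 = (0 4 2 5 11) = [4, 1, 5, 3, 2, 11, 6, 7, 8, 9, 10, 0]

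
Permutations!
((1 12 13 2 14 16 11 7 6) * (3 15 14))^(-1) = (1 6 7 11 16 14 15 3 2 13 12) = [0, 6, 13, 2, 4, 5, 7, 11, 8, 9, 10, 16, 1, 12, 15, 3, 14]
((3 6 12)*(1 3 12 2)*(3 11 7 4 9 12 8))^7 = (1 3 9 11 6 12 7 2 8 4) = [0, 3, 8, 9, 1, 5, 12, 2, 4, 11, 10, 6, 7]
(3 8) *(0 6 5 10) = (0 6 5 10)(3 8) = [6, 1, 2, 8, 4, 10, 5, 7, 3, 9, 0]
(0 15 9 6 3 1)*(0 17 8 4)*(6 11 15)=(0 6 3 1 17 8 4)(9 11 15)=[6, 17, 2, 1, 0, 5, 3, 7, 4, 11, 10, 15, 12, 13, 14, 9, 16, 8]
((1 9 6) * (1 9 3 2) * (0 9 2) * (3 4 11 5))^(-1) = (0 3 5 11 4 1 2 6 9) = [3, 2, 6, 5, 1, 11, 9, 7, 8, 0, 10, 4]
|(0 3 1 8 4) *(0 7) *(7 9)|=|(0 3 1 8 4 9 7)|=7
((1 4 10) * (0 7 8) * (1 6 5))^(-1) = (0 8 7)(1 5 6 10 4) = [8, 5, 2, 3, 1, 6, 10, 0, 7, 9, 4]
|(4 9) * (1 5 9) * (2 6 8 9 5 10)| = 7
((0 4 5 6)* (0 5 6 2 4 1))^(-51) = (0 1)(2 4 6 5) = [1, 0, 4, 3, 6, 2, 5]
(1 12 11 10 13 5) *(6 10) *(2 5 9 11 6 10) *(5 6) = (1 12 5)(2 6)(9 11 10 13) = [0, 12, 6, 3, 4, 1, 2, 7, 8, 11, 13, 10, 5, 9]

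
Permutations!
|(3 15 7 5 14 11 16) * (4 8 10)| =21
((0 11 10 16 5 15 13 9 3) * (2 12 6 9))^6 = (0 13)(2 11)(3 15)(5 9)(6 16)(10 12) = [13, 1, 11, 15, 4, 9, 16, 7, 8, 5, 12, 2, 10, 0, 14, 3, 6]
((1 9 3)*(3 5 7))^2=(1 5 3 9 7)=[0, 5, 2, 9, 4, 3, 6, 1, 8, 7]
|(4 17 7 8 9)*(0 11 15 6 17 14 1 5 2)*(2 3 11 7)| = |(0 7 8 9 4 14 1 5 3 11 15 6 17 2)| = 14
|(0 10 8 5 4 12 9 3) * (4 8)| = 6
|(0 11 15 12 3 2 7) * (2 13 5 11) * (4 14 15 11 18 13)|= 15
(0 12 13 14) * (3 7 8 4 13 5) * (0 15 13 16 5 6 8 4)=(0 12 6 8)(3 7 4 16 5)(13 14 15)=[12, 1, 2, 7, 16, 3, 8, 4, 0, 9, 10, 11, 6, 14, 15, 13, 5]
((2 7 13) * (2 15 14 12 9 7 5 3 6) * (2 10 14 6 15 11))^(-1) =[0, 1, 11, 5, 4, 2, 15, 9, 8, 12, 6, 13, 14, 7, 10, 3] =(2 11 13 7 9 12 14 10 6 15 3 5)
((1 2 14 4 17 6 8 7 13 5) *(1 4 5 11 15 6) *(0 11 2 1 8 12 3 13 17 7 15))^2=(2 5 7 8 6 3)(4 17 15 12 13 14)=[0, 1, 5, 2, 17, 7, 3, 8, 6, 9, 10, 11, 13, 14, 4, 12, 16, 15]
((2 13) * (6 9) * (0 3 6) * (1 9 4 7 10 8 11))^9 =[9, 11, 13, 0, 6, 5, 3, 4, 10, 1, 7, 8, 12, 2] =(0 9 1 11 8 10 7 4 6 3)(2 13)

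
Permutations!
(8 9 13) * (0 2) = (0 2)(8 9 13) = [2, 1, 0, 3, 4, 5, 6, 7, 9, 13, 10, 11, 12, 8]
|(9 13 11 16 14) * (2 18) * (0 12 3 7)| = 20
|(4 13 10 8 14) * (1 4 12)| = 7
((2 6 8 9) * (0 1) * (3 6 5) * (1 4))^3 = (2 6)(3 9)(5 8) = [0, 1, 6, 9, 4, 8, 2, 7, 5, 3]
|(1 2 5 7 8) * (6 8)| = 6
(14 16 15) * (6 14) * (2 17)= [0, 1, 17, 3, 4, 5, 14, 7, 8, 9, 10, 11, 12, 13, 16, 6, 15, 2]= (2 17)(6 14 16 15)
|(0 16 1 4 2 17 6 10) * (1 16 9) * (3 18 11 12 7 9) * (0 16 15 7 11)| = 30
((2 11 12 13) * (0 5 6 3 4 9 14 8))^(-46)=(0 6 4 14)(2 12)(3 9 8 5)(11 13)=[6, 1, 12, 9, 14, 3, 4, 7, 5, 8, 10, 13, 2, 11, 0]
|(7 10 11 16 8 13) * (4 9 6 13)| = 9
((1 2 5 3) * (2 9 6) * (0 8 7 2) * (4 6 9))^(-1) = (9)(0 6 4 1 3 5 2 7 8) = [6, 3, 7, 5, 1, 2, 4, 8, 0, 9]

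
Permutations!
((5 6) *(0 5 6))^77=(6)(0 5)=[5, 1, 2, 3, 4, 0, 6]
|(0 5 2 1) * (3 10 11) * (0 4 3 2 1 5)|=|(1 4 3 10 11 2 5)|=7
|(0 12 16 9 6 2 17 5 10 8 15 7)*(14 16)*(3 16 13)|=15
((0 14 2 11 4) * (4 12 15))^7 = (15) = [0, 1, 2, 3, 4, 5, 6, 7, 8, 9, 10, 11, 12, 13, 14, 15]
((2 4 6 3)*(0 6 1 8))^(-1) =(0 8 1 4 2 3 6) =[8, 4, 3, 6, 2, 5, 0, 7, 1]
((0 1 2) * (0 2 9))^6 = (9) = [0, 1, 2, 3, 4, 5, 6, 7, 8, 9]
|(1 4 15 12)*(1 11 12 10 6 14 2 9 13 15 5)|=|(1 4 5)(2 9 13 15 10 6 14)(11 12)|=42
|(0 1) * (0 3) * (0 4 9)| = 5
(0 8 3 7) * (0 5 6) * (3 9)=(0 8 9 3 7 5 6)=[8, 1, 2, 7, 4, 6, 0, 5, 9, 3]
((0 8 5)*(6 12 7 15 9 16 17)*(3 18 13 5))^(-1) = (0 5 13 18 3 8)(6 17 16 9 15 7 12) = [5, 1, 2, 8, 4, 13, 17, 12, 0, 15, 10, 11, 6, 18, 14, 7, 9, 16, 3]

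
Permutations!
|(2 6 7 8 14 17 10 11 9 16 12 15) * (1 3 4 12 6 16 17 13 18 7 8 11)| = |(1 3 4 12 15 2 16 6 8 14 13 18 7 11 9 17 10)| = 17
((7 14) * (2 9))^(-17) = (2 9)(7 14) = [0, 1, 9, 3, 4, 5, 6, 14, 8, 2, 10, 11, 12, 13, 7]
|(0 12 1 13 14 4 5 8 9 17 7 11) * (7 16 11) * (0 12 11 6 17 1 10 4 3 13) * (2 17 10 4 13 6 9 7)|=60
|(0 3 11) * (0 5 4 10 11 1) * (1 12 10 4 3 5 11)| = 6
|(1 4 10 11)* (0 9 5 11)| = 7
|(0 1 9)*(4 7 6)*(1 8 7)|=|(0 8 7 6 4 1 9)|=7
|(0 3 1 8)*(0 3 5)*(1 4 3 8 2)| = 2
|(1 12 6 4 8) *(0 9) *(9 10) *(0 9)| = 10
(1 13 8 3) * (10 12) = (1 13 8 3)(10 12) = [0, 13, 2, 1, 4, 5, 6, 7, 3, 9, 12, 11, 10, 8]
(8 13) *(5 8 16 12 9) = [0, 1, 2, 3, 4, 8, 6, 7, 13, 5, 10, 11, 9, 16, 14, 15, 12] = (5 8 13 16 12 9)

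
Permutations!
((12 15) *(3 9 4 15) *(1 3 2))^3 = (1 4 2 9 12 3 15) = [0, 4, 9, 15, 2, 5, 6, 7, 8, 12, 10, 11, 3, 13, 14, 1]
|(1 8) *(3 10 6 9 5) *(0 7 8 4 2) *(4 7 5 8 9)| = 28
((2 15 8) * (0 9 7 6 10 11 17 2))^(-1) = (0 8 15 2 17 11 10 6 7 9) = [8, 1, 17, 3, 4, 5, 7, 9, 15, 0, 6, 10, 12, 13, 14, 2, 16, 11]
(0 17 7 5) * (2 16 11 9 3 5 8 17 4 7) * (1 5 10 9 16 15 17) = (0 4 7 8 1 5)(2 15 17)(3 10 9)(11 16) = [4, 5, 15, 10, 7, 0, 6, 8, 1, 3, 9, 16, 12, 13, 14, 17, 11, 2]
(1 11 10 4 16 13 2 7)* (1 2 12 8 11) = [0, 1, 7, 3, 16, 5, 6, 2, 11, 9, 4, 10, 8, 12, 14, 15, 13] = (2 7)(4 16 13 12 8 11 10)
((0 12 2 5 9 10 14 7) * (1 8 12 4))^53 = (0 14 9 2 8 4 7 10 5 12 1) = [14, 0, 8, 3, 7, 12, 6, 10, 4, 2, 5, 11, 1, 13, 9]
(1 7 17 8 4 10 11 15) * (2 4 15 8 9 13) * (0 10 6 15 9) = (0 10 11 8 9 13 2 4 6 15 1 7 17) = [10, 7, 4, 3, 6, 5, 15, 17, 9, 13, 11, 8, 12, 2, 14, 1, 16, 0]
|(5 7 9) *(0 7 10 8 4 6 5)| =|(0 7 9)(4 6 5 10 8)| =15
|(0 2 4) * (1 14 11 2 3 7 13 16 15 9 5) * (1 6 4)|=|(0 3 7 13 16 15 9 5 6 4)(1 14 11 2)|=20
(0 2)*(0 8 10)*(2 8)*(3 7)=(0 8 10)(3 7)=[8, 1, 2, 7, 4, 5, 6, 3, 10, 9, 0]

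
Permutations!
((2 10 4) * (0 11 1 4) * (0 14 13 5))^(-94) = (0 10 11 14 1 13 4 5 2) = [10, 13, 0, 3, 5, 2, 6, 7, 8, 9, 11, 14, 12, 4, 1]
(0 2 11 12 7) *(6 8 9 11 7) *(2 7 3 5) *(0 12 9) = (0 7 12 6 8)(2 3 5)(9 11) = [7, 1, 3, 5, 4, 2, 8, 12, 0, 11, 10, 9, 6]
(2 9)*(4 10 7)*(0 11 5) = (0 11 5)(2 9)(4 10 7) = [11, 1, 9, 3, 10, 0, 6, 4, 8, 2, 7, 5]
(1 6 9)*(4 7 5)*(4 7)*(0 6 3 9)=(0 6)(1 3 9)(5 7)=[6, 3, 2, 9, 4, 7, 0, 5, 8, 1]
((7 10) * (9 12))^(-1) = (7 10)(9 12) = [0, 1, 2, 3, 4, 5, 6, 10, 8, 12, 7, 11, 9]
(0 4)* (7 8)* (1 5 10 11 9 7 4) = [1, 5, 2, 3, 0, 10, 6, 8, 4, 7, 11, 9] = (0 1 5 10 11 9 7 8 4)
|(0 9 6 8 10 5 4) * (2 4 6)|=4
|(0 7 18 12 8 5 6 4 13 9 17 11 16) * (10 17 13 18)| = 6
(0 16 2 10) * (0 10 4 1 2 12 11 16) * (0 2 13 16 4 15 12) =(0 2 15 12 11 4 1 13 16) =[2, 13, 15, 3, 1, 5, 6, 7, 8, 9, 10, 4, 11, 16, 14, 12, 0]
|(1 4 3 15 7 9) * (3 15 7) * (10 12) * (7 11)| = |(1 4 15 3 11 7 9)(10 12)| = 14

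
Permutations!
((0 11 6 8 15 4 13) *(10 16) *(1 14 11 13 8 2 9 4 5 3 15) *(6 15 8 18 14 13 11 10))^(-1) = (0 13 1 8 3 5 15 11)(2 6 16 10 14 18 4 9) = [13, 8, 6, 5, 9, 15, 16, 7, 3, 2, 14, 0, 12, 1, 18, 11, 10, 17, 4]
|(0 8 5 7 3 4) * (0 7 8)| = 6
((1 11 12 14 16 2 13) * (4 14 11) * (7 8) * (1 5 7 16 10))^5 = [0, 4, 16, 3, 14, 13, 6, 5, 7, 9, 1, 12, 11, 2, 10, 15, 8] = (1 4 14 10)(2 16 8 7 5 13)(11 12)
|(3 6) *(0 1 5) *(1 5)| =2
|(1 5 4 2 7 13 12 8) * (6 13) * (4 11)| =10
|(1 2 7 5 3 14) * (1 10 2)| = |(2 7 5 3 14 10)| = 6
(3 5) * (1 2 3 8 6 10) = [0, 2, 3, 5, 4, 8, 10, 7, 6, 9, 1] = (1 2 3 5 8 6 10)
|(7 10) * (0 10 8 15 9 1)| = 7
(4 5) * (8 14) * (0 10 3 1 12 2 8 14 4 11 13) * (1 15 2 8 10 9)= [9, 12, 10, 15, 5, 11, 6, 7, 4, 1, 3, 13, 8, 0, 14, 2]= (0 9 1 12 8 4 5 11 13)(2 10 3 15)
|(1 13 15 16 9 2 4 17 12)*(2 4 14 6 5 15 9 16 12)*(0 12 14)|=8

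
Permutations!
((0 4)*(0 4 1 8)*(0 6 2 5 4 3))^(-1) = (0 3 4 5 2 6 8 1) = [3, 0, 6, 4, 5, 2, 8, 7, 1]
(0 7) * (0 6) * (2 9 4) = [7, 1, 9, 3, 2, 5, 0, 6, 8, 4] = (0 7 6)(2 9 4)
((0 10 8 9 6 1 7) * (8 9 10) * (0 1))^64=(0 6 9 10 8)=[6, 1, 2, 3, 4, 5, 9, 7, 0, 10, 8]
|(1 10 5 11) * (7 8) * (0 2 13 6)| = 4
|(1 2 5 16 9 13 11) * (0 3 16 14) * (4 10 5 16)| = 6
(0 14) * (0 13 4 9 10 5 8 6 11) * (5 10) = [14, 1, 2, 3, 9, 8, 11, 7, 6, 5, 10, 0, 12, 4, 13] = (0 14 13 4 9 5 8 6 11)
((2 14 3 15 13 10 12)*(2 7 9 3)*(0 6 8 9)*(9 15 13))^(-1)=(0 7 12 10 13 3 9 15 8 6)(2 14)=[7, 1, 14, 9, 4, 5, 0, 12, 6, 15, 13, 11, 10, 3, 2, 8]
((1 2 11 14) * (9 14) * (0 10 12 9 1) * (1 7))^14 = (0 14 9 12 10)(1 11)(2 7) = [14, 11, 7, 3, 4, 5, 6, 2, 8, 12, 0, 1, 10, 13, 9]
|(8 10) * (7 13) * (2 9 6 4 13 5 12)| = 8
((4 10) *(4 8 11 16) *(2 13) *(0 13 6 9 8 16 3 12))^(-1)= [12, 1, 13, 11, 16, 5, 2, 7, 9, 6, 4, 8, 3, 0, 14, 15, 10]= (0 12 3 11 8 9 6 2 13)(4 16 10)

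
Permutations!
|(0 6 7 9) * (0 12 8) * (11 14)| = |(0 6 7 9 12 8)(11 14)| = 6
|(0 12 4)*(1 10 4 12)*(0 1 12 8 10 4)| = 4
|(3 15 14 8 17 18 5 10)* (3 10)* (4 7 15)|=9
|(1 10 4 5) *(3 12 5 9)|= 7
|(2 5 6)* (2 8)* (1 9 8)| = |(1 9 8 2 5 6)| = 6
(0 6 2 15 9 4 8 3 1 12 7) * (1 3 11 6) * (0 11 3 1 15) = (0 15 9 4 8 3 1 12 7 11 6 2) = [15, 12, 0, 1, 8, 5, 2, 11, 3, 4, 10, 6, 7, 13, 14, 9]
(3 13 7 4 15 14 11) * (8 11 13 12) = (3 12 8 11)(4 15 14 13 7) = [0, 1, 2, 12, 15, 5, 6, 4, 11, 9, 10, 3, 8, 7, 13, 14]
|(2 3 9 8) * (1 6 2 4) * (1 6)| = |(2 3 9 8 4 6)| = 6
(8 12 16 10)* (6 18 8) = (6 18 8 12 16 10) = [0, 1, 2, 3, 4, 5, 18, 7, 12, 9, 6, 11, 16, 13, 14, 15, 10, 17, 8]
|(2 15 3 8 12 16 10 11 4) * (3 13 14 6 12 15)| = |(2 3 8 15 13 14 6 12 16 10 11 4)| = 12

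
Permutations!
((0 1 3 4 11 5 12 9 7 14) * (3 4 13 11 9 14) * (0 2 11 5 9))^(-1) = (0 4 1)(2 14 12 5 13 3 7 9 11) = [4, 0, 14, 7, 1, 13, 6, 9, 8, 11, 10, 2, 5, 3, 12]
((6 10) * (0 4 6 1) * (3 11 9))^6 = (11)(0 4 6 10 1) = [4, 0, 2, 3, 6, 5, 10, 7, 8, 9, 1, 11]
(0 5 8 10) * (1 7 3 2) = [5, 7, 1, 2, 4, 8, 6, 3, 10, 9, 0] = (0 5 8 10)(1 7 3 2)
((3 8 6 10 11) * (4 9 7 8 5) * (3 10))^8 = (11)(3 5 4 9 7 8 6) = [0, 1, 2, 5, 9, 4, 3, 8, 6, 7, 10, 11]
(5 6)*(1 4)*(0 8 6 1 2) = (0 8 6 5 1 4 2) = [8, 4, 0, 3, 2, 1, 5, 7, 6]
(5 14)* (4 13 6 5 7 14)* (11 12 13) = (4 11 12 13 6 5)(7 14) = [0, 1, 2, 3, 11, 4, 5, 14, 8, 9, 10, 12, 13, 6, 7]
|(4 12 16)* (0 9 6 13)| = |(0 9 6 13)(4 12 16)| = 12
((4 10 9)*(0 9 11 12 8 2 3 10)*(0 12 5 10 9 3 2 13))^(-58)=[8, 1, 2, 13, 3, 11, 6, 7, 4, 0, 5, 10, 9, 12]=(0 8 4 3 13 12 9)(5 11 10)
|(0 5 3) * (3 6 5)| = |(0 3)(5 6)| = 2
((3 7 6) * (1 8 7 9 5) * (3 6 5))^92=(9)=[0, 1, 2, 3, 4, 5, 6, 7, 8, 9]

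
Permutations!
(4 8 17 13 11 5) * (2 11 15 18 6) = (2 11 5 4 8 17 13 15 18 6) = [0, 1, 11, 3, 8, 4, 2, 7, 17, 9, 10, 5, 12, 15, 14, 18, 16, 13, 6]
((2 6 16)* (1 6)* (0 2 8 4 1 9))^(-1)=(0 9 2)(1 4 8 16 6)=[9, 4, 0, 3, 8, 5, 1, 7, 16, 2, 10, 11, 12, 13, 14, 15, 6]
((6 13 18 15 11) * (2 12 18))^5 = (2 6 15 12 13 11 18) = [0, 1, 6, 3, 4, 5, 15, 7, 8, 9, 10, 18, 13, 11, 14, 12, 16, 17, 2]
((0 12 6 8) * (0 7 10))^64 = [7, 1, 2, 3, 4, 5, 0, 6, 12, 9, 8, 11, 10] = (0 7 6)(8 12 10)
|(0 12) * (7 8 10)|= |(0 12)(7 8 10)|= 6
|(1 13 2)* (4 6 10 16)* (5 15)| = 12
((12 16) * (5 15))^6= (16)= [0, 1, 2, 3, 4, 5, 6, 7, 8, 9, 10, 11, 12, 13, 14, 15, 16]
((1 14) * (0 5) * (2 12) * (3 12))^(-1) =[5, 14, 12, 2, 4, 0, 6, 7, 8, 9, 10, 11, 3, 13, 1] =(0 5)(1 14)(2 12 3)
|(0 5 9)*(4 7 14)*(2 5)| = 12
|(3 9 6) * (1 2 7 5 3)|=7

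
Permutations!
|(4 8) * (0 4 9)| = |(0 4 8 9)| = 4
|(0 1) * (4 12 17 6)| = 4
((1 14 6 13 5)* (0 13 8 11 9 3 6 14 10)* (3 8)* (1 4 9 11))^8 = (14) = [0, 1, 2, 3, 4, 5, 6, 7, 8, 9, 10, 11, 12, 13, 14]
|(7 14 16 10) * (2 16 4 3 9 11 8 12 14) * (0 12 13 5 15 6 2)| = |(0 12 14 4 3 9 11 8 13 5 15 6 2 16 10 7)| = 16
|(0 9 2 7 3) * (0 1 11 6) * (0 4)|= |(0 9 2 7 3 1 11 6 4)|= 9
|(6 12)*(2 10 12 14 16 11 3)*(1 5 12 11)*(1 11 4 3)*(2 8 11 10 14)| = 12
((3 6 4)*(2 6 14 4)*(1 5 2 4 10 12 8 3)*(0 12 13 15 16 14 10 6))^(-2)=[5, 6, 1, 12, 14, 4, 16, 7, 0, 9, 8, 11, 2, 3, 15, 10, 13]=(0 5 4 14 15 10 8)(1 6 16 13 3 12 2)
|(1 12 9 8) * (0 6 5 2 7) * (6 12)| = 9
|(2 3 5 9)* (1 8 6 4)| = 4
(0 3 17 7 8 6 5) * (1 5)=(0 3 17 7 8 6 1 5)=[3, 5, 2, 17, 4, 0, 1, 8, 6, 9, 10, 11, 12, 13, 14, 15, 16, 7]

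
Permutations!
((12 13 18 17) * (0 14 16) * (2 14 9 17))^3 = [12, 1, 0, 3, 4, 5, 6, 7, 8, 13, 10, 11, 2, 14, 9, 15, 17, 18, 16] = (0 12 2)(9 13 14)(16 17 18)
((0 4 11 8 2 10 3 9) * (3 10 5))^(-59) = (0 5 11 9 2 4 3 8) = [5, 1, 4, 8, 3, 11, 6, 7, 0, 2, 10, 9]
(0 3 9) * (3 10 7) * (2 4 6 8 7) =(0 10 2 4 6 8 7 3 9) =[10, 1, 4, 9, 6, 5, 8, 3, 7, 0, 2]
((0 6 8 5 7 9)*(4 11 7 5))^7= (11)= [0, 1, 2, 3, 4, 5, 6, 7, 8, 9, 10, 11]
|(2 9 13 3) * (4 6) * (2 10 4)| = |(2 9 13 3 10 4 6)| = 7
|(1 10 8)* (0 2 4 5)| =|(0 2 4 5)(1 10 8)| =12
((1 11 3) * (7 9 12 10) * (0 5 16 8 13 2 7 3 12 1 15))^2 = (0 16 13 7 1 12 3)(2 9 11 10 15 5 8) = [16, 12, 9, 0, 4, 8, 6, 1, 2, 11, 15, 10, 3, 7, 14, 5, 13]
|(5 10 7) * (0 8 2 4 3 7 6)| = 9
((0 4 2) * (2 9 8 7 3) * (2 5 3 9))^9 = (9)(3 5) = [0, 1, 2, 5, 4, 3, 6, 7, 8, 9]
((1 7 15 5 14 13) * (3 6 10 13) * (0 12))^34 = (1 10 3 5 7 13 6 14 15) = [0, 10, 2, 5, 4, 7, 14, 13, 8, 9, 3, 11, 12, 6, 15, 1]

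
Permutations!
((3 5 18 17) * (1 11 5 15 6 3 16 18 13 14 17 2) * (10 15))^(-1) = (1 2 18 16 17 14 13 5 11)(3 6 15 10) = [0, 2, 18, 6, 4, 11, 15, 7, 8, 9, 3, 1, 12, 5, 13, 10, 17, 14, 16]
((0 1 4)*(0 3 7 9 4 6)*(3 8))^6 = (3 7 9 4 8) = [0, 1, 2, 7, 8, 5, 6, 9, 3, 4]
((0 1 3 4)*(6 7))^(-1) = (0 4 3 1)(6 7) = [4, 0, 2, 1, 3, 5, 7, 6]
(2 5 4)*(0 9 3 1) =(0 9 3 1)(2 5 4) =[9, 0, 5, 1, 2, 4, 6, 7, 8, 3]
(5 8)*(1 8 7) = (1 8 5 7) = [0, 8, 2, 3, 4, 7, 6, 1, 5]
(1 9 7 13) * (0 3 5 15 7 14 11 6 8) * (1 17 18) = [3, 9, 2, 5, 4, 15, 8, 13, 0, 14, 10, 6, 12, 17, 11, 7, 16, 18, 1] = (0 3 5 15 7 13 17 18 1 9 14 11 6 8)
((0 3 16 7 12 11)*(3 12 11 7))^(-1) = (0 11 7 12)(3 16) = [11, 1, 2, 16, 4, 5, 6, 12, 8, 9, 10, 7, 0, 13, 14, 15, 3]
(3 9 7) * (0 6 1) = [6, 0, 2, 9, 4, 5, 1, 3, 8, 7] = (0 6 1)(3 9 7)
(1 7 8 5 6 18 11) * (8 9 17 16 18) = (1 7 9 17 16 18 11)(5 6 8) = [0, 7, 2, 3, 4, 6, 8, 9, 5, 17, 10, 1, 12, 13, 14, 15, 18, 16, 11]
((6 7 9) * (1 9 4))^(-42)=(1 7 9 4 6)=[0, 7, 2, 3, 6, 5, 1, 9, 8, 4]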